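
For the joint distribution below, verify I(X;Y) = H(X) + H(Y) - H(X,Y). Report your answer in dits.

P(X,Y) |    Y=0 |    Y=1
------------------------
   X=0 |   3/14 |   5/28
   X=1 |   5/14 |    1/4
I(X;Y) = 0.0004 dits

Mutual information has multiple equivalent forms:
- I(X;Y) = H(X) - H(X|Y)
- I(X;Y) = H(Y) - H(Y|X)
- I(X;Y) = H(X) + H(Y) - H(X,Y)

Computing all quantities:
H(X) = 0.2910, H(Y) = 0.2966, H(X,Y) = 0.5872
H(X|Y) = 0.2906, H(Y|X) = 0.2962

Verification:
H(X) - H(X|Y) = 0.2910 - 0.2906 = 0.0004
H(Y) - H(Y|X) = 0.2966 - 0.2962 = 0.0004
H(X) + H(Y) - H(X,Y) = 0.2910 + 0.2966 - 0.5872 = 0.0004

All forms give I(X;Y) = 0.0004 dits. ✓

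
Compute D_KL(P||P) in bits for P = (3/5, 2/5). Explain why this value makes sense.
0.0000 bits

KL divergence satisfies the Gibbs inequality: D_KL(P||Q) ≥ 0 for all distributions P, Q.

D_KL(P||Q) = Σ p(x) log(p(x)/q(x))
Each term is p(x) × log_2(p(x)/p(x)) = p(x) × log_2(1) = 0, so the sum is 0.
D_KL(P||Q) = 0.0000 bits

When P = Q, the KL divergence is exactly 0, as there is no 'divergence' between identical distributions.

This non-negativity is a fundamental property: relative entropy cannot be negative because it measures how different Q is from P.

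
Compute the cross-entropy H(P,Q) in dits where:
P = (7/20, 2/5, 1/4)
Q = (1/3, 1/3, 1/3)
0.4771 dits

Cross-entropy: H(P,Q) = -Σ p(x) log q(x)

Alternatively: H(P,Q) = H(P) + D_KL(P||Q)
H(P) = 0.4693 dits
D_KL(P||Q) = 0.0079 dits

H(P,Q) = 0.4693 + 0.0079 = 0.4771 dits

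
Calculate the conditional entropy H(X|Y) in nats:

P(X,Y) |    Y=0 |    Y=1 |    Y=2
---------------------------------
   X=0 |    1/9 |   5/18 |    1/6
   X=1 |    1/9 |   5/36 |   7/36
0.6685 nats

Using the chain rule: H(X|Y) = H(X,Y) - H(Y)

First, compute H(X,Y) = 1.7353 nats

Marginal P(Y) = (2/9, 5/12, 13/36)
H(Y) = 1.0668 nats

H(X|Y) = H(X,Y) - H(Y) = 1.7353 - 1.0668 = 0.6685 nats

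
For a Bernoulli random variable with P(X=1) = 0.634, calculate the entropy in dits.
0.2852 dits

The binary entropy function is:
H(p) = -p log(p) - (1-p) log(1-p)

H(0.634) = -0.634 × log_10(0.634) - 0.366 × log_10(0.366)
H(0.634) = 0.2852 dits

Note: Binary entropy is maximized at p=0.5 (H=1 bit) and minimized at p=0 or p=1 (H=0).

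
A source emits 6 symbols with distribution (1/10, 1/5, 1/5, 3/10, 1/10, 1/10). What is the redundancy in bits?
0.1385 bits

Redundancy measures how far a source is from maximum entropy:
R = H_max - H(X)

Maximum entropy for 6 symbols: H_max = log_2(6) = 2.5850 bits
Actual entropy: H(X) = 2.4464 bits
Redundancy: R = 2.5850 - 2.4464 = 0.1385 bits

This redundancy represents potential for compression: the source could be compressed by 0.1385 bits per symbol.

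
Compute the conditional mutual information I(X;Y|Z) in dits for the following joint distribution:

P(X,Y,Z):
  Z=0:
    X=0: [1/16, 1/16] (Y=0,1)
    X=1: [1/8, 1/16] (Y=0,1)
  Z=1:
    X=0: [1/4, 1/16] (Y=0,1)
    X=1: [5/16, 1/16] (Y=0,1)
0.0022 dits

Conditional mutual information: I(X;Y|Z) = H(X|Z) + H(Y|Z) - H(X,Y|Z)

H(Z) = 0.2697
H(X,Z) = 0.5668 → H(X|Z) = 0.2971
H(Y,Z) = 0.5026 → H(Y|Z) = 0.2329
H(X,Y,Z) = 0.7975 → H(X,Y|Z) = 0.5278

I(X;Y|Z) = 0.2971 + 0.2329 - 0.5278 = 0.0022 dits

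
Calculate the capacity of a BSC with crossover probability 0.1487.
0.3934 bits

For a binary symmetric channel (BSC) with error probability p:
Capacity C = 1 - H(p) bits per symbol

where H(p) = -p log₂(p) - (1-p) log₂(1-p) is the binary entropy function.

H(0.1487) = 0.6066 bits
C = 1 - 0.6066 = 0.3934 bits per symbol

This means we can reliably transmit up to 0.3934 bits of information per channel use.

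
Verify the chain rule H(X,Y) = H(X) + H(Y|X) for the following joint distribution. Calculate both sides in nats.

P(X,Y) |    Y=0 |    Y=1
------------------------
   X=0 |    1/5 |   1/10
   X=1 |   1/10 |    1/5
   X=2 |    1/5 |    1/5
H(X,Y) = 1.7481, H(X) = 1.0889, H(Y|X) = 0.6592 (all in nats)

Chain rule: H(X,Y) = H(X) + H(Y|X)

Left side — joint entropy directly:
H(X,Y) = -Σ p(x,y) log p(x,y) = 1.7481 nats

Right side — compute H(Y|X) from the conditional distributions:
P(X) = (3/10, 3/10, 2/5), so H(X) = 1.0889 nats
H(Y|X) = Σ_x P(X=x) · H(Y|X=x):
  P(Y|X=0) = (2/3, 1/3), H(Y|X=0) = 0.6365, weight P(X=0) = 3/10
  P(Y|X=1) = (1/3, 2/3), H(Y|X=1) = 0.6365, weight P(X=1) = 3/10
  P(Y|X=2) = (1/2, 1/2), H(Y|X=2) = 0.6931, weight P(X=2) = 2/5
H(Y|X) = 0.6592 nats

H(X) + H(Y|X) = 1.0889 + 0.6592 = 1.7481 nats

Both sides equal 1.7481 nats. ✓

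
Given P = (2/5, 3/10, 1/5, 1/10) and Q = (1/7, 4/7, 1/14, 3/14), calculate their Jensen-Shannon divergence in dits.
0.0346 dits

Jensen-Shannon divergence is:
JSD(P||Q) = 0.5 × D_KL(P||M) + 0.5 × D_KL(Q||M)
where M = 0.5 × (P + Q) is the mixture distribution.

M = 0.5 × (2/5, 3/10, 1/5, 1/10) + 0.5 × (1/7, 4/7, 1/14, 3/14) = (0.271429, 0.435714, 0.135714, 0.157143)

D_KL(P||M) = 0.0328 dits
D_KL(Q||M) = 0.0364 dits

JSD(P||Q) = 0.5 × 0.0328 + 0.5 × 0.0364 = 0.0346 dits

Unlike KL divergence, JSD is symmetric and bounded: 0 ≤ JSD ≤ log(2).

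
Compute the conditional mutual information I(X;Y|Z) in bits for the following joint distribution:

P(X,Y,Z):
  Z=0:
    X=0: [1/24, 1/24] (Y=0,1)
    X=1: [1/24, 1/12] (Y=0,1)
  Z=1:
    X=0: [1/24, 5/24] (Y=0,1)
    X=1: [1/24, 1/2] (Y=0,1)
0.0141 bits

Conditional mutual information: I(X;Y|Z) = H(X|Z) + H(Y|Z) - H(X,Y|Z)

H(Z) = 0.7383
H(X,Z) = 1.6529 → H(X|Z) = 0.9146
H(Y,Z) = 1.3249 → H(Y|Z) = 0.5866
H(X,Y,Z) = 2.2254 → H(X,Y|Z) = 1.4871

I(X;Y|Z) = 0.9146 + 0.5866 - 1.4871 = 0.0141 bits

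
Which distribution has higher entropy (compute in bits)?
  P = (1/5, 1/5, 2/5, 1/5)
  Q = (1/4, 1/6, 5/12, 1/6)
P

Computing entropies in bits:
H(P) = 1.9219
H(Q) = 1.8879

Distribution P has higher entropy.

Intuition: The distribution closer to uniform (more spread out) has higher entropy.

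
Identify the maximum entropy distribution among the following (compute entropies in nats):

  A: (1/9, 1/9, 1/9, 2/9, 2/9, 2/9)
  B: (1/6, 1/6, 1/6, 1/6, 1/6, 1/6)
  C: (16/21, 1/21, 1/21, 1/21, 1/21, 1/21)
B

For a discrete distribution over n outcomes, entropy is maximized by the uniform distribution.

Computing entropies:
H(A) = 1.7351 nats
H(B) = 1.7918 nats
H(C) = 0.9321 nats

The uniform distribution (where all probabilities equal 1/6) achieves the maximum entropy of log_e(6) = 1.7918 nats.

Distribution B has the highest entropy.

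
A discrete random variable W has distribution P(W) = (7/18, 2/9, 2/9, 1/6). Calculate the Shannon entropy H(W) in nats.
1.3344 nats

Shannon entropy is H(X) = -Σ p(x) log p(x).

For P = (7/18, 2/9, 2/9, 1/6):
H = -7/18 × log_e(7/18) -2/9 × log_e(2/9) -2/9 × log_e(2/9) -1/6 × log_e(1/6)
H = 1.3344 nats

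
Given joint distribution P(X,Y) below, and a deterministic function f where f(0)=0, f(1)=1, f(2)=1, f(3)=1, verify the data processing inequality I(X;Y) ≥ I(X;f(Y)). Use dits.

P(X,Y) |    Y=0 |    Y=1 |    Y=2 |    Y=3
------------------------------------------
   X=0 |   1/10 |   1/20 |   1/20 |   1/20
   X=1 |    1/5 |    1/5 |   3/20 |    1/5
I(X;Y) = 0.0038, I(X;f(Y)) = 0.0033, inequality holds: 0.0038 ≥ 0.0033

Data Processing Inequality: For any Markov chain X → Y → Z, we have I(X;Y) ≥ I(X;Z).

Here Z = f(Y) is a deterministic function of Y, forming X → Y → Z.

Original I(X;Y) = 0.0038 dits

After applying f:
P(X,Z) where Z=f(Y):
- P(X,Z=0) = P(X,Y=0)
- P(X,Z=1) = P(X,Y=1) + P(X,Y=2) + P(X,Y=3)

I(X;Z) = I(X;f(Y)) = 0.0033 dits

Verification: 0.0038 ≥ 0.0033 ✓

Information cannot be created by processing; the function f can only lose information about X.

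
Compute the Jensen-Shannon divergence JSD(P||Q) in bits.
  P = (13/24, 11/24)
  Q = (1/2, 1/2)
0.0013 bits

Jensen-Shannon divergence is:
JSD(P||Q) = 0.5 × D_KL(P||M) + 0.5 × D_KL(Q||M)
where M = 0.5 × (P + Q) is the mixture distribution.

M = 0.5 × (13/24, 11/24) + 0.5 × (1/2, 1/2) = (0.520833, 0.479167)

D_KL(P||M) = 0.0013 bits
D_KL(Q||M) = 0.0013 bits

JSD(P||Q) = 0.5 × 0.0013 + 0.5 × 0.0013 = 0.0013 bits

Unlike KL divergence, JSD is symmetric and bounded: 0 ≤ JSD ≤ log(2).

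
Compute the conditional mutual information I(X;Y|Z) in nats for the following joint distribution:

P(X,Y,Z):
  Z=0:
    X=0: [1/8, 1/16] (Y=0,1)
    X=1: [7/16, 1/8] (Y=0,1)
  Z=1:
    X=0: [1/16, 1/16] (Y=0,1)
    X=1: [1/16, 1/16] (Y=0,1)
0.0044 nats

Conditional mutual information: I(X;Y|Z) = H(X|Z) + H(Y|Z) - H(X,Y|Z)

H(Z) = 0.5623
H(X,Z) = 1.1574 → H(X|Z) = 0.5950
H(Y,Z) = 1.1574 → H(Y|Z) = 0.5950
H(X,Y,Z) = 1.7480 → H(X,Y|Z) = 1.1856

I(X;Y|Z) = 0.5950 + 0.5950 - 1.1856 = 0.0044 nats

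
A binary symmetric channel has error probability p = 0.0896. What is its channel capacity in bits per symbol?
0.5649 bits

For a binary symmetric channel (BSC) with error probability p:
Capacity C = 1 - H(p) bits per symbol

where H(p) = -p log₂(p) - (1-p) log₂(1-p) is the binary entropy function.

H(0.0896) = 0.4351 bits
C = 1 - 0.4351 = 0.5649 bits per symbol

This means we can reliably transmit up to 0.5649 bits of information per channel use.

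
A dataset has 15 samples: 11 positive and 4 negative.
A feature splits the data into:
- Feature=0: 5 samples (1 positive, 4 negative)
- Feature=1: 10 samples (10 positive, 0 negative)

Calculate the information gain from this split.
0.5960 bits

Information Gain = H(Y) - H(Y|Feature)

Before split:
P(positive) = 11/15 = 0.7333
H(Y) = 0.8366 bits

After split:
Feature=0: H = 0.7219 bits (weight = 5/15)
Feature=1: H = 0.0000 bits (weight = 10/15)
H(Y|Feature) = (5/15)×0.7219 + (10/15)×0.0000 = 0.2406 bits

Information Gain = 0.8366 - 0.2406 = 0.5960 bits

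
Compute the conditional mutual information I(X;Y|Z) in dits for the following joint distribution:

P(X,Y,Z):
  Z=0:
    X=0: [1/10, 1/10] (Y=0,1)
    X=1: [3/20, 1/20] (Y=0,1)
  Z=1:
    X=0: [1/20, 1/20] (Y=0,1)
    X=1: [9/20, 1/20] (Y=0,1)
0.0226 dits

Conditional mutual information: I(X;Y|Z) = H(X|Z) + H(Y|Z) - H(X,Y|Z)

H(Z) = 0.2923
H(X,Z) = 0.5301 → H(X|Z) = 0.2378
H(Y,Z) = 0.5246 → H(Y|Z) = 0.2323
H(X,Y,Z) = 0.7398 → H(X,Y|Z) = 0.4476

I(X;Y|Z) = 0.2378 + 0.2323 - 0.4476 = 0.0226 dits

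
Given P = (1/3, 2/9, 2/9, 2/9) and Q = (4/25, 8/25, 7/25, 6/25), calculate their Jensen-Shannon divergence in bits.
0.0315 bits

Jensen-Shannon divergence is:
JSD(P||Q) = 0.5 × D_KL(P||M) + 0.5 × D_KL(Q||M)
where M = 0.5 × (P + Q) is the mixture distribution.

M = 0.5 × (1/3, 2/9, 2/9, 2/9) + 0.5 × (4/25, 8/25, 7/25, 6/25) = (0.246667, 0.271111, 0.251111, 0.231111)

D_KL(P||M) = 0.0293 bits
D_KL(Q||M) = 0.0337 bits

JSD(P||Q) = 0.5 × 0.0293 + 0.5 × 0.0337 = 0.0315 bits

Unlike KL divergence, JSD is symmetric and bounded: 0 ≤ JSD ≤ log(2).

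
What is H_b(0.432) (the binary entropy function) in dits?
0.2970 dits

The binary entropy function is:
H(p) = -p log(p) - (1-p) log(1-p)

H(0.432) = -0.432 × log_10(0.432) - 0.568 × log_10(0.568)
H(0.432) = 0.2970 dits

Note: Binary entropy is maximized at p=0.5 (H=1 bit) and minimized at p=0 or p=1 (H=0).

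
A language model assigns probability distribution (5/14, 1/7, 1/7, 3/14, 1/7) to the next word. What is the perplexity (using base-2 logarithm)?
4.6264

Perplexity is 2^H (or exp(H) for natural log).

First, H = -Σ p log p = 2.2099 bits
Perplexity = 2^2.2099 = 4.6264

Interpretation: The model's uncertainty is equivalent to choosing uniformly among 4.6 options.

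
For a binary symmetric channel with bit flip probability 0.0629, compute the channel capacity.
0.6611 bits

For a binary symmetric channel (BSC) with error probability p:
Capacity C = 1 - H(p) bits per symbol

where H(p) = -p log₂(p) - (1-p) log₂(1-p) is the binary entropy function.

H(0.0629) = 0.3389 bits
C = 1 - 0.3389 = 0.6611 bits per symbol

This means we can reliably transmit up to 0.6611 bits of information per channel use.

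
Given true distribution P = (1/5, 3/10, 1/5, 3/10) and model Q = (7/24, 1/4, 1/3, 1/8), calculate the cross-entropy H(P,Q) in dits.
0.6540 dits

Cross-entropy: H(P,Q) = -Σ p(x) log q(x)

Alternatively: H(P,Q) = H(P) + D_KL(P||Q)
H(P) = 0.5933 dits
D_KL(P||Q) = 0.0607 dits

H(P,Q) = 0.5933 + 0.0607 = 0.6540 dits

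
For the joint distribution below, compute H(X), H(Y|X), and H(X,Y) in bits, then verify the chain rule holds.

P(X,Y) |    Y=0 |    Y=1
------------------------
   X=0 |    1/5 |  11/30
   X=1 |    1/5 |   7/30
H(X,Y) = 1.9494, H(X) = 0.9871, H(Y|X) = 0.9623 (all in bits)

Chain rule: H(X,Y) = H(X) + H(Y|X)

Left side — joint entropy directly:
H(X,Y) = -Σ p(x,y) log p(x,y) = 1.9494 bits

Right side — compute H(Y|X) from the conditional distributions:
P(X) = (17/30, 13/30), so H(X) = 0.9871 bits
H(Y|X) = Σ_x P(X=x) · H(Y|X=x):
  P(Y|X=0) = (6/17, 11/17), H(Y|X=0) = 0.9367, weight P(X=0) = 17/30
  P(Y|X=1) = (6/13, 7/13), H(Y|X=1) = 0.9957, weight P(X=1) = 13/30
H(Y|X) = 0.9623 bits

H(X) + H(Y|X) = 0.9871 + 0.9623 = 1.9494 bits

Both sides equal 1.9494 bits. ✓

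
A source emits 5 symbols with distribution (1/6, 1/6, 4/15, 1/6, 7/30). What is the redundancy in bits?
0.0311 bits

Redundancy measures how far a source is from maximum entropy:
R = H_max - H(X)

Maximum entropy for 5 symbols: H_max = log_2(5) = 2.3219 bits
Actual entropy: H(X) = 2.2909 bits
Redundancy: R = 2.3219 - 2.2909 = 0.0311 bits

This redundancy represents potential for compression: the source could be compressed by 0.0311 bits per symbol.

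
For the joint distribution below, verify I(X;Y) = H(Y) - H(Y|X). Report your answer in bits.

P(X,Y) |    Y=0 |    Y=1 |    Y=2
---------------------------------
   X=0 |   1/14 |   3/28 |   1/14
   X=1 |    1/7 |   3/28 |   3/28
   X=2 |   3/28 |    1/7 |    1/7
I(X;Y) = 0.0151 bits

Mutual information has multiple equivalent forms:
- I(X;Y) = H(X) - H(X|Y)
- I(X;Y) = H(Y) - H(Y|X)
- I(X;Y) = H(X) + H(Y) - H(X,Y)

Computing all quantities:
H(X) = 1.5601, H(Y) = 1.5831, H(X,Y) = 3.1281
H(X|Y) = 1.5449, H(Y|X) = 1.5680

Verification:
H(X) - H(X|Y) = 1.5601 - 1.5449 = 0.0151
H(Y) - H(Y|X) = 1.5831 - 1.5680 = 0.0151
H(X) + H(Y) - H(X,Y) = 1.5601 + 1.5831 - 3.1281 = 0.0151

All forms give I(X;Y) = 0.0151 bits. ✓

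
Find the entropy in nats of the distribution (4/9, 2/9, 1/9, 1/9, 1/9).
1.4271 nats

Shannon entropy is H(X) = -Σ p(x) log p(x).

For P = (4/9, 2/9, 1/9, 1/9, 1/9):
H = -4/9 × log_e(4/9) -2/9 × log_e(2/9) -1/9 × log_e(1/9) -1/9 × log_e(1/9) -1/9 × log_e(1/9)
H = 1.4271 nats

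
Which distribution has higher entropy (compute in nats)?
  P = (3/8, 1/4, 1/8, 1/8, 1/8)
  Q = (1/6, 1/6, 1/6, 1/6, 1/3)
Q

Computing entropies in nats:
H(P) = 1.4942
H(Q) = 1.5607

Distribution Q has higher entropy.

Intuition: The distribution closer to uniform (more spread out) has higher entropy.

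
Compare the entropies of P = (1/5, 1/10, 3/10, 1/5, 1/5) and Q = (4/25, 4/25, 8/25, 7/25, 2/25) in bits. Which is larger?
P

Computing entropies in bits:
H(P) = 2.2464
H(Q) = 2.1778

Distribution P has higher entropy.

Intuition: The distribution closer to uniform (more spread out) has higher entropy.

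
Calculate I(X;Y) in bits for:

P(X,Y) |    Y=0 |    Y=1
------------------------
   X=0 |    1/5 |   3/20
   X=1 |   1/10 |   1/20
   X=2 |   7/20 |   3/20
0.0108 bits

Mutual information: I(X;Y) = H(X) + H(Y) - H(X,Y)

Marginals:
P(X) = (7/20, 3/20, 1/2), H(X) = 1.4406 bits
P(Y) = (13/20, 7/20), H(Y) = 0.9341 bits

Joint entropy: H(X,Y) = 2.3639 bits

I(X;Y) = 1.4406 + 0.9341 - 2.3639 = 0.0108 bits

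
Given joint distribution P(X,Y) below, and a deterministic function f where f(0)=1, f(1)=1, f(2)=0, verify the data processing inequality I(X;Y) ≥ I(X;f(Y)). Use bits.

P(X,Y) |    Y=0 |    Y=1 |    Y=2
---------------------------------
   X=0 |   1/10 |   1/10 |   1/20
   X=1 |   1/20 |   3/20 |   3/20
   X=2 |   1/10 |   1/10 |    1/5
I(X;Y) = 0.0713, I(X;f(Y)) = 0.0456, inequality holds: 0.0713 ≥ 0.0456

Data Processing Inequality: For any Markov chain X → Y → Z, we have I(X;Y) ≥ I(X;Z).

Here Z = f(Y) is a deterministic function of Y, forming X → Y → Z.

Original I(X;Y) = 0.0713 bits

After applying f:
P(X,Z) where Z=f(Y):
- P(X,Z=0) = P(X,Y=2)
- P(X,Z=1) = P(X,Y=0) + P(X,Y=1)

I(X;Z) = I(X;f(Y)) = 0.0456 bits

Verification: 0.0713 ≥ 0.0456 ✓

Information cannot be created by processing; the function f can only lose information about X.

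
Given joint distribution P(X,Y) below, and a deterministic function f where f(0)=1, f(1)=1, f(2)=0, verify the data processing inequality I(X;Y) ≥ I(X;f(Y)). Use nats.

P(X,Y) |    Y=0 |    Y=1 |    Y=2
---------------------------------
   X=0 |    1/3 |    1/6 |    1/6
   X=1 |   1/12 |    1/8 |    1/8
I(X;Y) = 0.0297, I(X;f(Y)) = 0.0082, inequality holds: 0.0297 ≥ 0.0082

Data Processing Inequality: For any Markov chain X → Y → Z, we have I(X;Y) ≥ I(X;Z).

Here Z = f(Y) is a deterministic function of Y, forming X → Y → Z.

Original I(X;Y) = 0.0297 nats

After applying f:
P(X,Z) where Z=f(Y):
- P(X,Z=0) = P(X,Y=2)
- P(X,Z=1) = P(X,Y=0) + P(X,Y=1)

I(X;Z) = I(X;f(Y)) = 0.0082 nats

Verification: 0.0297 ≥ 0.0082 ✓

Information cannot be created by processing; the function f can only lose information about X.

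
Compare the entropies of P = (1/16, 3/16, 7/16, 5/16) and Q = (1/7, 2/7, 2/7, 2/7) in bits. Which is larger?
Q

Computing entropies in bits:
H(P) = 1.7490
H(Q) = 1.9502

Distribution Q has higher entropy.

Intuition: The distribution closer to uniform (more spread out) has higher entropy.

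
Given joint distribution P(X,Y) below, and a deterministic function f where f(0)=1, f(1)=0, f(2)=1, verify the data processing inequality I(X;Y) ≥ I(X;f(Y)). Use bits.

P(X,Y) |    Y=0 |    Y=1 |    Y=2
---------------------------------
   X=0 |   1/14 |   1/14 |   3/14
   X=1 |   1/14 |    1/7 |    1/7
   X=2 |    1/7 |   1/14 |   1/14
I(X;Y) = 0.0949, I(X;f(Y)) = 0.0267, inequality holds: 0.0949 ≥ 0.0267

Data Processing Inequality: For any Markov chain X → Y → Z, we have I(X;Y) ≥ I(X;Z).

Here Z = f(Y) is a deterministic function of Y, forming X → Y → Z.

Original I(X;Y) = 0.0949 bits

After applying f:
P(X,Z) where Z=f(Y):
- P(X,Z=0) = P(X,Y=1)
- P(X,Z=1) = P(X,Y=0) + P(X,Y=2)

I(X;Z) = I(X;f(Y)) = 0.0267 bits

Verification: 0.0949 ≥ 0.0267 ✓

Information cannot be created by processing; the function f can only lose information about X.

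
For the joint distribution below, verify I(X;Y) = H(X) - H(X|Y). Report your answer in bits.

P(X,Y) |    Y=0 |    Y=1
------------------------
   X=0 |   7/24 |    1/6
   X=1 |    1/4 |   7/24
I(X;Y) = 0.0222 bits

Mutual information has multiple equivalent forms:
- I(X;Y) = H(X) - H(X|Y)
- I(X;Y) = H(Y) - H(Y|X)
- I(X;Y) = H(X) + H(Y) - H(X,Y)

Computing all quantities:
H(X) = 0.9950, H(Y) = 0.9950, H(X,Y) = 1.9678
H(X|Y) = 0.9728, H(Y|X) = 0.9728

Verification:
H(X) - H(X|Y) = 0.9950 - 0.9728 = 0.0222
H(Y) - H(Y|X) = 0.9950 - 0.9728 = 0.0222
H(X) + H(Y) - H(X,Y) = 0.9950 + 0.9950 - 1.9678 = 0.0222

All forms give I(X;Y) = 0.0222 bits. ✓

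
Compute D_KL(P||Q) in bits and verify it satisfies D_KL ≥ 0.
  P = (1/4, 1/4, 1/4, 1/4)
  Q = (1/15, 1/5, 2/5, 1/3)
0.2839 bits

KL divergence satisfies the Gibbs inequality: D_KL(P||Q) ≥ 0 for all distributions P, Q.

D_KL(P||Q) = Σ p(x) log(p(x)/q(x))
Term by term:
  x=0: 1/4 × log_2[(1/4)/(1/15)] = 0.4767
  x=1: 1/4 × log_2[(1/4)/(1/5)] = 0.0805
  x=2: 1/4 × log_2[(1/4)/(2/5)] = -0.1695
  x=3: 1/4 × log_2[(1/4)/(1/3)] = -0.1038
D_KL(P||Q) = 0.2839 bits

D_KL(P||Q) = 0.2839 ≥ 0 ✓

This non-negativity is a fundamental property: relative entropy cannot be negative because it measures how different Q is from P.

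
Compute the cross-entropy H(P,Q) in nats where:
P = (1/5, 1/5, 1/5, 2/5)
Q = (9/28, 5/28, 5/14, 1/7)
1.5558 nats

Cross-entropy: H(P,Q) = -Σ p(x) log q(x)

Alternatively: H(P,Q) = H(P) + D_KL(P||Q)
H(P) = 1.3322 nats
D_KL(P||Q) = 0.2237 nats

H(P,Q) = 1.3322 + 0.2237 = 1.5558 nats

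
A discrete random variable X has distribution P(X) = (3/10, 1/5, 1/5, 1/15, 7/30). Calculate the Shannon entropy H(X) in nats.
1.5251 nats

Shannon entropy is H(X) = -Σ p(x) log p(x).

For P = (3/10, 1/5, 1/5, 1/15, 7/30):
H = -3/10 × log_e(3/10) -1/5 × log_e(1/5) -1/5 × log_e(1/5) -1/15 × log_e(1/15) -7/30 × log_e(7/30)
H = 1.5251 nats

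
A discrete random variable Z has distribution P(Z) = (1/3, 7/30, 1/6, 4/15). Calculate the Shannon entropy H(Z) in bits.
1.9575 bits

Shannon entropy is H(X) = -Σ p(x) log p(x).

For P = (1/3, 7/30, 1/6, 4/15):
H = -1/3 × log_2(1/3) -7/30 × log_2(7/30) -1/6 × log_2(1/6) -4/15 × log_2(4/15)
H = 1.9575 bits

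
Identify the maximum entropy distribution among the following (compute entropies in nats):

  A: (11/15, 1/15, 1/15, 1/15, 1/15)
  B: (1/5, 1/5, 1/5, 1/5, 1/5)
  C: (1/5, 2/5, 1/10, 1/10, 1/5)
B

For a discrete distribution over n outcomes, entropy is maximized by the uniform distribution.

Computing entropies:
H(A) = 0.9496 nats
H(B) = 1.6094 nats
H(C) = 1.4708 nats

The uniform distribution (where all probabilities equal 1/5) achieves the maximum entropy of log_e(5) = 1.6094 nats.

Distribution B has the highest entropy.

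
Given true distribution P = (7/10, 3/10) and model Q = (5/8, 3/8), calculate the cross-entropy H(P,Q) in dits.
0.2707 dits

Cross-entropy: H(P,Q) = -Σ p(x) log q(x)

Alternatively: H(P,Q) = H(P) + D_KL(P||Q)
H(P) = 0.2653 dits
D_KL(P||Q) = 0.0054 dits

H(P,Q) = 0.2653 + 0.0054 = 0.2707 dits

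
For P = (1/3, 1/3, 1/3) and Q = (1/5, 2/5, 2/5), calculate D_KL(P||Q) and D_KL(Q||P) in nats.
D_KL(P||Q) = 0.0487, D_KL(Q||P) = 0.0437

KL divergence is not symmetric: D_KL(P||Q) ≠ D_KL(Q||P) in general.

D_KL(P||Q) = 0.0487 nats
D_KL(Q||P) = 0.0437 nats

No, they are not equal!

This asymmetry is why KL divergence is not a true distance metric.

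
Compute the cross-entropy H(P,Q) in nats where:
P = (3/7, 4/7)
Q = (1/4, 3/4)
0.7585 nats

Cross-entropy: H(P,Q) = -Σ p(x) log q(x)

Alternatively: H(P,Q) = H(P) + D_KL(P||Q)
H(P) = 0.6829 nats
D_KL(P||Q) = 0.0756 nats

H(P,Q) = 0.6829 + 0.0756 = 0.7585 nats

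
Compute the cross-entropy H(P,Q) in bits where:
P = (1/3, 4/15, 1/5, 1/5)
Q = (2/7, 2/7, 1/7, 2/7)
2.0074 bits

Cross-entropy: H(P,Q) = -Σ p(x) log q(x)

Alternatively: H(P,Q) = H(P) + D_KL(P||Q)
H(P) = 1.9656 bits
D_KL(P||Q) = 0.0418 bits

H(P,Q) = 1.9656 + 0.0418 = 2.0074 bits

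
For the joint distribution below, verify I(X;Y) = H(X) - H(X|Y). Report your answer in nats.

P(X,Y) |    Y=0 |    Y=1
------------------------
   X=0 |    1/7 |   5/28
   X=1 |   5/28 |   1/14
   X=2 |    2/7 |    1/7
I(X;Y) = 0.0268 nats

Mutual information has multiple equivalent forms:
- I(X;Y) = H(X) - H(X|Y)
- I(X;Y) = H(Y) - H(Y|X)
- I(X;Y) = H(X) + H(Y) - H(X,Y)

Computing all quantities:
H(X) = 1.0745, H(Y) = 0.6700, H(X,Y) = 1.7177
H(X|Y) = 1.0477, H(Y|X) = 0.6432

Verification:
H(X) - H(X|Y) = 1.0745 - 1.0477 = 0.0268
H(Y) - H(Y|X) = 0.6700 - 0.6432 = 0.0268
H(X) + H(Y) - H(X,Y) = 1.0745 + 0.6700 - 1.7177 = 0.0268

All forms give I(X;Y) = 0.0268 nats. ✓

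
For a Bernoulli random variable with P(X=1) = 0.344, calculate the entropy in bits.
0.9286 bits

The binary entropy function is:
H(p) = -p log(p) - (1-p) log(1-p)

H(0.344) = -0.344 × log_2(0.344) - 0.656 × log_2(0.656)
H(0.344) = 0.9286 bits

Note: Binary entropy is maximized at p=0.5 (H=1 bit) and minimized at p=0 or p=1 (H=0).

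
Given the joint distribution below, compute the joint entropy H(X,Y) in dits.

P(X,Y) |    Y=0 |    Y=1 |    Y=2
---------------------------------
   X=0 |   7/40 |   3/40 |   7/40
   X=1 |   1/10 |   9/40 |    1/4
0.7456 dits

Joint entropy is H(X,Y) = -Σ_{x,y} p(x,y) log p(x,y).

Summing over all non-zero entries:
H(X,Y) = -[7/40·log_10(7/40) + 3/40·log_10(3/40) + 7/40·log_10(7/40) + 1/10·log_10(1/10) + 9/40·log_10(9/40) + 1/4·log_10(1/4)]
H(X,Y) = 0.7456 dits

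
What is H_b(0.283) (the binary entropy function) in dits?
0.2587 dits

The binary entropy function is:
H(p) = -p log(p) - (1-p) log(1-p)

H(0.283) = -0.283 × log_10(0.283) - 0.717 × log_10(0.717)
H(0.283) = 0.2587 dits

Note: Binary entropy is maximized at p=0.5 (H=1 bit) and minimized at p=0 or p=1 (H=0).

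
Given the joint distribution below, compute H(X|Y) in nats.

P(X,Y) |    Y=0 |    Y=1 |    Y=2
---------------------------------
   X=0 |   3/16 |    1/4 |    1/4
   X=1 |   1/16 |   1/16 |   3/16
0.5957 nats

Using the chain rule: H(X|Y) = H(X,Y) - H(Y)

First, compute H(X,Y) = 1.6675 nats

Marginal P(Y) = (1/4, 5/16, 7/16)
H(Y) = 1.0717 nats

H(X|Y) = H(X,Y) - H(Y) = 1.6675 - 1.0717 = 0.5957 nats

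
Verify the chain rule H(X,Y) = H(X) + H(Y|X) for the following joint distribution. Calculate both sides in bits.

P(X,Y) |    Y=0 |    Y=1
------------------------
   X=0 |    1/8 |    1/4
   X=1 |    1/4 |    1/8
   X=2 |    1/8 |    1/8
H(X,Y) = 2.5000, H(X) = 1.5613, H(Y|X) = 0.9387 (all in bits)

Chain rule: H(X,Y) = H(X) + H(Y|X)

Left side — joint entropy directly:
H(X,Y) = -Σ p(x,y) log p(x,y) = 2.5000 bits

Right side — compute H(Y|X) from the conditional distributions:
P(X) = (3/8, 3/8, 1/4), so H(X) = 1.5613 bits
H(Y|X) = Σ_x P(X=x) · H(Y|X=x):
  P(Y|X=0) = (1/3, 2/3), H(Y|X=0) = 0.9183, weight P(X=0) = 3/8
  P(Y|X=1) = (2/3, 1/3), H(Y|X=1) = 0.9183, weight P(X=1) = 3/8
  P(Y|X=2) = (1/2, 1/2), H(Y|X=2) = 1.0000, weight P(X=2) = 1/4
H(Y|X) = 0.9387 bits

H(X) + H(Y|X) = 1.5613 + 0.9387 = 2.5000 bits

Both sides equal 2.5000 bits. ✓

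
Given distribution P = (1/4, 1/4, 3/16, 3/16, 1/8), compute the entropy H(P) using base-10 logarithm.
0.6865 dits

Shannon entropy is H(X) = -Σ p(x) log p(x).

For P = (1/4, 1/4, 3/16, 3/16, 1/8):
H = -1/4 × log_10(1/4) -1/4 × log_10(1/4) -3/16 × log_10(3/16) -3/16 × log_10(3/16) -1/8 × log_10(1/8)
H = 0.6865 dits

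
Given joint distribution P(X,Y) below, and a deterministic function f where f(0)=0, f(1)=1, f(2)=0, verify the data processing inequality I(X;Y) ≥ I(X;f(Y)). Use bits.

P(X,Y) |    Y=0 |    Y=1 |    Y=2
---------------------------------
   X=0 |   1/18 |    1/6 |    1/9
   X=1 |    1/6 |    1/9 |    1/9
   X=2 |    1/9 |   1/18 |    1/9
I(X;Y) = 0.0705, I(X;f(Y)) = 0.0488, inequality holds: 0.0705 ≥ 0.0488

Data Processing Inequality: For any Markov chain X → Y → Z, we have I(X;Y) ≥ I(X;Z).

Here Z = f(Y) is a deterministic function of Y, forming X → Y → Z.

Original I(X;Y) = 0.0705 bits

After applying f:
P(X,Z) where Z=f(Y):
- P(X,Z=0) = P(X,Y=0) + P(X,Y=2)
- P(X,Z=1) = P(X,Y=1)

I(X;Z) = I(X;f(Y)) = 0.0488 bits

Verification: 0.0705 ≥ 0.0488 ✓

Information cannot be created by processing; the function f can only lose information about X.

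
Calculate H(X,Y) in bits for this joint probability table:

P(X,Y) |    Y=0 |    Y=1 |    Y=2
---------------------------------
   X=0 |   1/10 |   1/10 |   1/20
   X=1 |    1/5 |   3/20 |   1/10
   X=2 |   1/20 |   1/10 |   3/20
3.0464 bits

Joint entropy is H(X,Y) = -Σ_{x,y} p(x,y) log p(x,y).

Summing over all non-zero entries:
H(X,Y) = -[1/10·log_2(1/10) + 1/10·log_2(1/10) + 1/20·log_2(1/20) + 1/5·log_2(1/5) + 3/20·log_2(3/20) + 1/10·log_2(1/10) + 1/20·log_2(1/20) + 1/10·log_2(1/10) + 3/20·log_2(3/20)]
H(X,Y) = 3.0464 bits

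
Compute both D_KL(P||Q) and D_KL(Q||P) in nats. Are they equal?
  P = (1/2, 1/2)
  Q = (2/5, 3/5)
D_KL(P||Q) = 0.0204, D_KL(Q||P) = 0.0201

KL divergence is not symmetric: D_KL(P||Q) ≠ D_KL(Q||P) in general.

D_KL(P||Q) = 0.0204 nats
D_KL(Q||P) = 0.0201 nats

No, they are not equal!

This asymmetry is why KL divergence is not a true distance metric.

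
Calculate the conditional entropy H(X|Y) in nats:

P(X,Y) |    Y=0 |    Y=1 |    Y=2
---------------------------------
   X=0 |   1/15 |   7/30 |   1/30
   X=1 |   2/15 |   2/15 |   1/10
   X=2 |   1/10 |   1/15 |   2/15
1.0045 nats

Using the chain rule: H(X|Y) = H(X,Y) - H(Y)

First, compute H(X,Y) = 2.0805 nats

Marginal P(Y) = (3/10, 13/30, 4/15)
H(Y) = 1.0760 nats

H(X|Y) = H(X,Y) - H(Y) = 2.0805 - 1.0760 = 1.0045 nats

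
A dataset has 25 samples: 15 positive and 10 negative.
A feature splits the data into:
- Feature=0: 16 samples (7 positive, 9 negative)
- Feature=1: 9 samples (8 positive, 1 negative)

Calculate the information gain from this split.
0.1570 bits

Information Gain = H(Y) - H(Y|Feature)

Before split:
P(positive) = 15/25 = 0.6000
H(Y) = 0.9710 bits

After split:
Feature=0: H = 0.9887 bits (weight = 16/25)
Feature=1: H = 0.5033 bits (weight = 9/25)
H(Y|Feature) = (16/25)×0.9887 + (9/25)×0.5033 = 0.8139 bits

Information Gain = 0.9710 - 0.8139 = 0.1570 bits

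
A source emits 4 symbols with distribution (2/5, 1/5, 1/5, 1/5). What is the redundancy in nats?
0.0541 nats

Redundancy measures how far a source is from maximum entropy:
R = H_max - H(X)

Maximum entropy for 4 symbols: H_max = log_e(4) = 1.3863 nats
Actual entropy: H(X) = 1.3322 nats
Redundancy: R = 1.3863 - 1.3322 = 0.0541 nats

This redundancy represents potential for compression: the source could be compressed by 0.0541 nats per symbol.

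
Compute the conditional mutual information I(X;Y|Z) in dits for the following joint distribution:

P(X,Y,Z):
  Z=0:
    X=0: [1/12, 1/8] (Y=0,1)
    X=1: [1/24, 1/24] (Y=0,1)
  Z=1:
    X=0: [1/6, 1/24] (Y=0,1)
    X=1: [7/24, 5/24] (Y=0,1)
0.0075 dits

Conditional mutual information: I(X;Y|Z) = H(X|Z) + H(Y|Z) - H(X,Y|Z)

H(Z) = 0.2622
H(X,Z) = 0.5243 → H(X|Z) = 0.2621
H(Y,Z) = 0.5484 → H(Y|Z) = 0.2862
H(X,Y,Z) = 0.8030 → H(X,Y|Z) = 0.5409

I(X;Y|Z) = 0.2621 + 0.2862 - 0.5409 = 0.0075 dits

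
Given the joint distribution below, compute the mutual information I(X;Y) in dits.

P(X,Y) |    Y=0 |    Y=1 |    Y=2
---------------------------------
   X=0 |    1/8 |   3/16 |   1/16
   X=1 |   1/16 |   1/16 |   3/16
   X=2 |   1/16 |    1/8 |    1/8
0.0331 dits

Mutual information: I(X;Y) = H(X) + H(Y) - H(X,Y)

Marginals:
P(X) = (3/8, 5/16, 5/16), H(X) = 0.4755 dits
P(Y) = (1/4, 3/8, 3/8), H(Y) = 0.4700 dits

Joint entropy: H(X,Y) = 0.9123 dits

I(X;Y) = 0.4755 + 0.4700 - 0.9123 = 0.0331 dits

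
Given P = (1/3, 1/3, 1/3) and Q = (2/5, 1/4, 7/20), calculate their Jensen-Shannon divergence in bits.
0.0066 bits

Jensen-Shannon divergence is:
JSD(P||Q) = 0.5 × D_KL(P||M) + 0.5 × D_KL(Q||M)
where M = 0.5 × (P + Q) is the mixture distribution.

M = 0.5 × (1/3, 1/3, 1/3) + 0.5 × (2/5, 1/4, 7/20) = (11/30, 7/24, 0.341667)

D_KL(P||M) = 0.0065 bits
D_KL(Q||M) = 0.0068 bits

JSD(P||Q) = 0.5 × 0.0065 + 0.5 × 0.0068 = 0.0066 bits

Unlike KL divergence, JSD is symmetric and bounded: 0 ≤ JSD ≤ log(2).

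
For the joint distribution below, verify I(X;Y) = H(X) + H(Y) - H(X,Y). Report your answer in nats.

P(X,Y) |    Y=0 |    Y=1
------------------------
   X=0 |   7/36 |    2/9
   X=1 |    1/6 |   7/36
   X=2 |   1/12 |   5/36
I(X;Y) = 0.0028 nats

Mutual information has multiple equivalent forms:
- I(X;Y) = H(X) - H(X|Y)
- I(X;Y) = H(Y) - H(Y|X)
- I(X;Y) = H(X) + H(Y) - H(X,Y)

Computing all quantities:
H(X) = 1.0668, H(Y) = 0.6870, H(X,Y) = 1.7510
H(X|Y) = 1.0640, H(Y|X) = 0.6841

Verification:
H(X) - H(X|Y) = 1.0668 - 1.0640 = 0.0028
H(Y) - H(Y|X) = 0.6870 - 0.6841 = 0.0028
H(X) + H(Y) - H(X,Y) = 1.0668 + 0.6870 - 1.7510 = 0.0028

All forms give I(X;Y) = 0.0028 nats. ✓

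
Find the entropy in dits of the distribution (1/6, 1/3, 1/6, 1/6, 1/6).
0.6778 dits

Shannon entropy is H(X) = -Σ p(x) log p(x).

For P = (1/6, 1/3, 1/6, 1/6, 1/6):
H = -1/6 × log_10(1/6) -1/3 × log_10(1/3) -1/6 × log_10(1/6) -1/6 × log_10(1/6) -1/6 × log_10(1/6)
H = 0.6778 dits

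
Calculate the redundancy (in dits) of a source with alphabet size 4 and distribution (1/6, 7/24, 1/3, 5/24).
0.0153 dits

Redundancy measures how far a source is from maximum entropy:
R = H_max - H(X)

Maximum entropy for 4 symbols: H_max = log_10(4) = 0.6021 dits
Actual entropy: H(X) = 0.5867 dits
Redundancy: R = 0.6021 - 0.5867 = 0.0153 dits

This redundancy represents potential for compression: the source could be compressed by 0.0153 dits per symbol.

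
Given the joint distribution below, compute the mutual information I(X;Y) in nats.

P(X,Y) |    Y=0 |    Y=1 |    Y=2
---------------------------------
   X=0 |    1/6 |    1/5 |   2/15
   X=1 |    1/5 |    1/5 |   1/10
0.0039 nats

Mutual information: I(X;Y) = H(X) + H(Y) - H(X,Y)

Marginals:
P(X) = (1/2, 1/2), H(X) = 0.6931 nats
P(Y) = (11/30, 2/5, 7/30), H(Y) = 1.0740 nats

Joint entropy: H(X,Y) = 1.7632 nats

I(X;Y) = 0.6931 + 1.0740 - 1.7632 = 0.0039 nats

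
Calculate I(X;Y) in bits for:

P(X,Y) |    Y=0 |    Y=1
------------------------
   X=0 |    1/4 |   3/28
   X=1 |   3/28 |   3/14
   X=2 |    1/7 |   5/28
0.0715 bits

Mutual information: I(X;Y) = H(X) + H(Y) - H(X,Y)

Marginals:
P(X) = (5/14, 9/28, 9/28), H(X) = 1.5831 bits
P(Y) = (1/2, 1/2), H(Y) = 1.0000 bits

Joint entropy: H(X,Y) = 2.5116 bits

I(X;Y) = 1.5831 + 1.0000 - 2.5116 = 0.0715 bits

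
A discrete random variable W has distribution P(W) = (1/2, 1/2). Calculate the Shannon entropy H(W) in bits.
1.0000 bits

Shannon entropy is H(X) = -Σ p(x) log p(x).

For P = (1/2, 1/2):
H = -1/2 × log_2(1/2) -1/2 × log_2(1/2)
H = 1.0000 bits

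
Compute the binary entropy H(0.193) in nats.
0.4905 nats

The binary entropy function is:
H(p) = -p log(p) - (1-p) log(1-p)

H(0.193) = -0.193 × log_e(0.193) - 0.807 × log_e(0.807)
H(0.193) = 0.4905 nats

Note: Binary entropy is maximized at p=0.5 (H=1 bit) and minimized at p=0 or p=1 (H=0).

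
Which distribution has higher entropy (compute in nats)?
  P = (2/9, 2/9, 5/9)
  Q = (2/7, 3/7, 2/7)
Q

Computing entropies in nats:
H(P) = 0.9950
H(Q) = 1.0790

Distribution Q has higher entropy.

Intuition: The distribution closer to uniform (more spread out) has higher entropy.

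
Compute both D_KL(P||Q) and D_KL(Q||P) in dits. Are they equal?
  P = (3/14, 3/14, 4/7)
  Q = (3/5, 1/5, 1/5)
D_KL(P||Q) = 0.1711, D_KL(Q||P) = 0.1711

KL divergence is not symmetric: D_KL(P||Q) ≠ D_KL(Q||P) in general.

D_KL(P||Q) = 0.1711 dits
D_KL(Q||P) = 0.1711 dits

In this case they happen to be equal (to 4 decimal places).

This asymmetry is why KL divergence is not a true distance metric.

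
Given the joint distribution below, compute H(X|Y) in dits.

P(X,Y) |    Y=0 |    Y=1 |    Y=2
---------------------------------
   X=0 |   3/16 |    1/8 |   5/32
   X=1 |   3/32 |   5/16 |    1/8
0.2753 dits

Using the chain rule: H(X|Y) = H(X,Y) - H(Y)

First, compute H(X,Y) = 0.7423 dits

Marginal P(Y) = (9/32, 7/16, 9/32)
H(Y) = 0.4670 dits

H(X|Y) = H(X,Y) - H(Y) = 0.7423 - 0.4670 = 0.2753 dits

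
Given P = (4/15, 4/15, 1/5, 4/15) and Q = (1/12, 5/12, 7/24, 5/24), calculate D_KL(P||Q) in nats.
0.1815 nats

KL divergence: D_KL(P||Q) = Σ p(x) log(p(x)/q(x))

Computing term by term:
  x=0: 4/15 × log_e[(4/15)/(1/12)] = 4/15 × 1.1632 = 0.3102
  x=1: 4/15 × log_e[(4/15)/(5/12)] = 4/15 × -0.4463 = -0.1190
  x=2: 1/5 × log_e[(1/5)/(7/24)] = 1/5 × -0.3773 = -0.0755
  x=3: 4/15 × log_e[(4/15)/(5/24)] = 4/15 × 0.2469 = 0.0658

D_KL(P||Q) = 0.1815 nats

Note: KL divergence is always non-negative and equals 0 iff P = Q.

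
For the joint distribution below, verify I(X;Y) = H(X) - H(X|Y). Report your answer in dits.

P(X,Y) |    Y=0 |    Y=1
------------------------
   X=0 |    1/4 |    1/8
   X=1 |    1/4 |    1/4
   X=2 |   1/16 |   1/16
I(X;Y) = 0.0058 dits

Mutual information has multiple equivalent forms:
- I(X;Y) = H(X) - H(X|Y)
- I(X;Y) = H(Y) - H(Y|X)
- I(X;Y) = H(X) + H(Y) - H(X,Y)

Computing all quantities:
H(X) = 0.4231, H(Y) = 0.2976, H(X,Y) = 0.7149
H(X|Y) = 0.4173, H(Y|X) = 0.2918

Verification:
H(X) - H(X|Y) = 0.4231 - 0.4173 = 0.0058
H(Y) - H(Y|X) = 0.2976 - 0.2918 = 0.0058
H(X) + H(Y) - H(X,Y) = 0.4231 + 0.2976 - 0.7149 = 0.0058

All forms give I(X;Y) = 0.0058 dits. ✓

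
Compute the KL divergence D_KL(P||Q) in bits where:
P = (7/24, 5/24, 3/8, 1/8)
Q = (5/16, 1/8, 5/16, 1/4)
0.0981 bits

KL divergence: D_KL(P||Q) = Σ p(x) log(p(x)/q(x))

Computing term by term:
  x=0: 7/24 × log_2[(7/24)/(5/16)] = 7/24 × -0.0995 = -0.0290
  x=1: 5/24 × log_2[(5/24)/(1/8)] = 5/24 × 0.7370 = 0.1535
  x=2: 3/8 × log_2[(3/8)/(5/16)] = 3/8 × 0.2630 = 0.0986
  x=3: 1/8 × log_2[(1/8)/(1/4)] = 1/8 × -1.0000 = -0.1250

D_KL(P||Q) = 0.0981 bits

Note: KL divergence is always non-negative and equals 0 iff P = Q.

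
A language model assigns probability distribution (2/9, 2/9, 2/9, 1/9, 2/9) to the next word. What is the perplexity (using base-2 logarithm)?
4.8603

Perplexity is 2^H (or exp(H) for natural log).

First, H = -Σ p log p = 2.2810 bits
Perplexity = 2^2.2810 = 4.8603

Interpretation: The model's uncertainty is equivalent to choosing uniformly among 4.9 options.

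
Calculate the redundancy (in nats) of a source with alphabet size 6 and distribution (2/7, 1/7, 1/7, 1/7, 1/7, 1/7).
0.0439 nats

Redundancy measures how far a source is from maximum entropy:
R = H_max - H(X)

Maximum entropy for 6 symbols: H_max = log_e(6) = 1.7918 nats
Actual entropy: H(X) = 1.7479 nats
Redundancy: R = 1.7918 - 1.7479 = 0.0439 nats

This redundancy represents potential for compression: the source could be compressed by 0.0439 nats per symbol.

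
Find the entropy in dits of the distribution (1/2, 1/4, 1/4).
0.4515 dits

Shannon entropy is H(X) = -Σ p(x) log p(x).

For P = (1/2, 1/4, 1/4):
H = -1/2 × log_10(1/2) -1/4 × log_10(1/4) -1/4 × log_10(1/4)
H = 0.4515 dits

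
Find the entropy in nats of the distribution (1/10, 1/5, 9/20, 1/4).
1.2580 nats

Shannon entropy is H(X) = -Σ p(x) log p(x).

For P = (1/10, 1/5, 9/20, 1/4):
H = -1/10 × log_e(1/10) -1/5 × log_e(1/5) -9/20 × log_e(9/20) -1/4 × log_e(1/4)
H = 1.2580 nats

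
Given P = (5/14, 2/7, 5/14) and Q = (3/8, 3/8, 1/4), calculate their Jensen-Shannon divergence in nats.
0.0079 nats

Jensen-Shannon divergence is:
JSD(P||Q) = 0.5 × D_KL(P||M) + 0.5 × D_KL(Q||M)
where M = 0.5 × (P + Q) is the mixture distribution.

M = 0.5 × (5/14, 2/7, 5/14) + 0.5 × (3/8, 3/8, 1/4) = (0.366071, 0.330357, 0.303571)

D_KL(P||M) = 0.0077 nats
D_KL(Q||M) = 0.0080 nats

JSD(P||Q) = 0.5 × 0.0077 + 0.5 × 0.0080 = 0.0079 nats

Unlike KL divergence, JSD is symmetric and bounded: 0 ≤ JSD ≤ log(2).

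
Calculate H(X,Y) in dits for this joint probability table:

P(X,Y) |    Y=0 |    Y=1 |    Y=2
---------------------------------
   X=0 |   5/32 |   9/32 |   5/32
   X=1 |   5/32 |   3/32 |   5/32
0.7552 dits

Joint entropy is H(X,Y) = -Σ_{x,y} p(x,y) log p(x,y).

Summing over all non-zero entries:
H(X,Y) = -[5/32·log_10(5/32) + 9/32·log_10(9/32) + 5/32·log_10(5/32) + 5/32·log_10(5/32) + 3/32·log_10(3/32) + 5/32·log_10(5/32)]
H(X,Y) = 0.7552 dits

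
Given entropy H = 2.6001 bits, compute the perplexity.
6.0633

Perplexity is 2^H (or exp(H) for natural log).

H = 2.6001 bits
Perplexity = 2^2.6001 = 6.0633

Interpretation: The model's uncertainty is equivalent to choosing uniformly among 6.1 options.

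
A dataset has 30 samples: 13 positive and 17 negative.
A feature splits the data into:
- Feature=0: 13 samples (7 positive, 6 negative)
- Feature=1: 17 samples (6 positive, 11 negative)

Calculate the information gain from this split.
0.0249 bits

Information Gain = H(Y) - H(Y|Feature)

Before split:
P(positive) = 13/30 = 0.4333
H(Y) = 0.9871 bits

After split:
Feature=0: H = 0.9957 bits (weight = 13/30)
Feature=1: H = 0.9367 bits (weight = 17/30)
H(Y|Feature) = (13/30)×0.9957 + (17/30)×0.9367 = 0.9623 bits

Information Gain = 0.9871 - 0.9623 = 0.0249 bits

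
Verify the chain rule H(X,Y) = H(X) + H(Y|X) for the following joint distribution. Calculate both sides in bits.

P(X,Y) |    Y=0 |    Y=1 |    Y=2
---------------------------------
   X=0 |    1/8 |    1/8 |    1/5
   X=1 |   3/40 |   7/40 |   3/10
H(X,Y) = 2.4558, H(X) = 0.9928, H(Y|X) = 1.4630 (all in bits)

Chain rule: H(X,Y) = H(X) + H(Y|X)

Left side — joint entropy directly:
H(X,Y) = -Σ p(x,y) log p(x,y) = 2.4558 bits

Right side — compute H(Y|X) from the conditional distributions:
P(X) = (9/20, 11/20), so H(X) = 0.9928 bits
H(Y|X) = Σ_x P(X=x) · H(Y|X=x):
  P(Y|X=0) = (5/18, 5/18, 4/9), H(Y|X=0) = 1.5466, weight P(X=0) = 9/20
  P(Y|X=1) = (3/22, 7/22, 6/11), H(Y|X=1) = 1.3946, weight P(X=1) = 11/20
H(Y|X) = 1.4630 bits

H(X) + H(Y|X) = 0.9928 + 1.4630 = 2.4558 bits

Both sides equal 2.4558 bits. ✓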